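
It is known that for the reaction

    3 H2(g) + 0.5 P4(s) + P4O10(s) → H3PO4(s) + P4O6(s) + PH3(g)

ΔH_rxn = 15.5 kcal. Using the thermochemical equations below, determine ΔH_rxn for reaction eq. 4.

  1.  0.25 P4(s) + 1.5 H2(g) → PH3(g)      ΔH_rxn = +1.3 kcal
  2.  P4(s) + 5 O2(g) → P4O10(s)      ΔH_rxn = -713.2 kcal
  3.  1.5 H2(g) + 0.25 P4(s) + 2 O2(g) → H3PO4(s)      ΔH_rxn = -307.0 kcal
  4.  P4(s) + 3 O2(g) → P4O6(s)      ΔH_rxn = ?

eq. 1 as written (PH3(g) already on the product side): +1.3 kcal
eq. 2 reversed (P4O10(s) must end up as a reactant): +713.2 kcal
eq. 3 as written (H3PO4(s) already on the product side): -307.0 kcal
eq. 4 as written (P4O6(s) already on the product side): contributes x
+15.5 = (+1.3) + (+713.2) + (-307.0) + x
x = (+15.5 − (+407.5)) / (1) = -392.0 kcal

ΔH_rxn = -392.0 kcal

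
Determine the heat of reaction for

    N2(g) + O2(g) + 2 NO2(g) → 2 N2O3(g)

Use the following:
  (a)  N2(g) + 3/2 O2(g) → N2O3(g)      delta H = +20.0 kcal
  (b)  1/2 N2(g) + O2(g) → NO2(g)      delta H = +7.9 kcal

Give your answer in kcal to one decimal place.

(a) × 2 (scale by 2 for the 2 N2O3(g)): (2)·(+20.0) = +40.0 kcal
(b) reversed and × 2 (NO2(g) must end up as a reactant; scale by 2 for the 2 NO2(g)): (-2)·(+7.9) = -15.8 kcal
delta H = (2)·(+20.0) + (-2)·(+7.9) = 24.2 kcal

delta H = 24.2 kcal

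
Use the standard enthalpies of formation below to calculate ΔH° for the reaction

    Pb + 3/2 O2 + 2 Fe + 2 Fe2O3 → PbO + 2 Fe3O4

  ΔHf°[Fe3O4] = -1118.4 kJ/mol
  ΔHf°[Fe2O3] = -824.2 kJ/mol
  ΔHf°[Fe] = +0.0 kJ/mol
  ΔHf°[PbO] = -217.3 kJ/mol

ΔH°rxn = Σ nΔHf°(products) − Σ nΔHf°(reactants).
Products: 1·(-217.3) + 2·(-1118.4) = -2454.1
Reactants: 1·(+0.0) + 3/2·(+0.0) + 2·(+0.0) + 2·(-824.2) = -1648.4
ΔH° = (-2454.1) − (-1648.4) = -805.7 kJ/mol

ΔH° = -805.7 kJ/mol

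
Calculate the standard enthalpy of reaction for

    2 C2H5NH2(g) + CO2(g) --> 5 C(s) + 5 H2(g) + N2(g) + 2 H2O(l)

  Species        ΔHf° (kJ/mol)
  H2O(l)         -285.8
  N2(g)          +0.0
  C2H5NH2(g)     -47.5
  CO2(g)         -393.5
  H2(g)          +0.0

ΔH°rxn = Σ nΔHf°(products) − Σ nΔHf°(reactants).
Products: 5·(+0.0) + 5·(+0.0) + 1·(+0.0) + 2·(-285.8) = -571.6
Reactants: 2·(-47.5) + 1·(-393.5) = -488.5
ΔHrxn = (-571.6) − (-488.5) = -83.1 kJ/mol

ΔHrxn = -83.1 kJ/mol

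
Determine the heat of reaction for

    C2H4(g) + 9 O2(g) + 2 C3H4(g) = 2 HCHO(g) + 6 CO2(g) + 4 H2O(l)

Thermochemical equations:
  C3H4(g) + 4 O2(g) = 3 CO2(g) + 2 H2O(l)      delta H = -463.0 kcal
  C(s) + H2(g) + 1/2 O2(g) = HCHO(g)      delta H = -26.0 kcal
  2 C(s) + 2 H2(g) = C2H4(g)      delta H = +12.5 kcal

delta H = -990.5 kcal

equation 1 × 2 (scale by 2 for the 2 C3H4(g)): (2)·(-463.0) = -926.0 kcal
equation 2 × 2 (×2 to match 2 HCHO(g) in the target): (2)·(-26.0) = -52.0 kcal
equation 3 reversed (C2H4(g) must end up as a reactant): -12.5 kcal
Since enthalpy is a state function, delta H = (-926.0) + (-52.0) + (-12.5) = -990.5 kcal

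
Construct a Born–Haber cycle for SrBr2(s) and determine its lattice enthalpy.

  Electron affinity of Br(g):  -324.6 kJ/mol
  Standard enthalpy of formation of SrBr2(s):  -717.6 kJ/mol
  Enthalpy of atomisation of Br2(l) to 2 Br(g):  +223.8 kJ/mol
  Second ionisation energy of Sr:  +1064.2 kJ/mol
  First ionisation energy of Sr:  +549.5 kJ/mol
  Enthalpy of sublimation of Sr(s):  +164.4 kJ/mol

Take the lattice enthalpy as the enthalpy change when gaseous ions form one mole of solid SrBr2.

U = -2070.3 kJ/mol

ΔHf° = 1·ΔHsub + 1·(ΣIE) + 1·D(Br2) + 2·EA + U
-717.6 = 1·(+164.4) + 1·(+1613.7) + 1·(+223.8) + 2·(-324.6) + U
U = -717.6 − (+1352.7) = -2070.3 kJ/mol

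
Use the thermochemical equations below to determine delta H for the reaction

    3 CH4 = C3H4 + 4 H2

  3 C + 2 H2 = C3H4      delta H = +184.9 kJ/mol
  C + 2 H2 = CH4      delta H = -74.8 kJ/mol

delta H = 409.3 kJ/mol

equation 1 as written: +184.9 kJ/mol
equation 2 reversed and × 3: (-3)·(-74.8) = +224.4 kJ/mol
delta H = (1)·(+184.9) + (-3)·(-74.8) = 409.3 kJ/mol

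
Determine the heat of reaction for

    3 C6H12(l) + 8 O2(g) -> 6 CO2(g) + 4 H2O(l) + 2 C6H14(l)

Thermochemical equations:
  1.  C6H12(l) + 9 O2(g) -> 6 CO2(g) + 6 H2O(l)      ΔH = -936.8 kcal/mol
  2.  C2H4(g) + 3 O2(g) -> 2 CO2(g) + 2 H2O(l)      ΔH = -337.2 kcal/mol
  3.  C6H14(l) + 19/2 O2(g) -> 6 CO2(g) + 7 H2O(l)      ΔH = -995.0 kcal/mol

ΔH = -820.4 kcal/mol

eq. 1 × 3 (scale by 3 for the 3 C6H12(l)): (3)·(-936.8) = -2810.4 kcal/mol
eq. 2: not needed (C2H4(g) appears nowhere else).
eq. 3 reversed and × 2 (reverse to put C6H14(l) on the product side; scale by 2 for the 2 C6H14(l)): (-2)·(-995.0) = +1990.0 kcal/mol
Summing the manipulated equations, ΔH = (-2810.4) + (+1990.0) = -820.4 kcal/mol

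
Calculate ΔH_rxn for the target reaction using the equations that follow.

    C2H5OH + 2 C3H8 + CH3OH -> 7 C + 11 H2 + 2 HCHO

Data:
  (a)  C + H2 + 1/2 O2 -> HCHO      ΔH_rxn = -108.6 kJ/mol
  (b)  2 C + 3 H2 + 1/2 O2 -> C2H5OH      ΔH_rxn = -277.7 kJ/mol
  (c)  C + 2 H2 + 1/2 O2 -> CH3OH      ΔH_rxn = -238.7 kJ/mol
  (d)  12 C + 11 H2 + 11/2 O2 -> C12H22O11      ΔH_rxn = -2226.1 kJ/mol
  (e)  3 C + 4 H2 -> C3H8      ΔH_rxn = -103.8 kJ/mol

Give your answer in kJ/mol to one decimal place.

ΔH_rxn = 506.8 kJ/mol

(a) × 2 (×2 to match 2 HCHO in the target): (2)·(-108.6) = -217.2 kJ/mol
(b) reversed (reverse to put C2H5OH on the reactant side): +277.7 kJ/mol
(c) reversed (reverse to put CH3OH on the reactant side): +238.7 kJ/mol
(d): not needed (C12H22O11 appears nowhere else).
(e) reversed and × 2 (reverse to put C3H8 on the reactant side; scale by 2 for the 2 C3H8): (-2)·(-103.8) = +207.6 kJ/mol
Since enthalpy is a state function, ΔH_rxn = (-217.2) + (+277.7) + (+238.7) + (+207.6) = 506.8 kJ/mol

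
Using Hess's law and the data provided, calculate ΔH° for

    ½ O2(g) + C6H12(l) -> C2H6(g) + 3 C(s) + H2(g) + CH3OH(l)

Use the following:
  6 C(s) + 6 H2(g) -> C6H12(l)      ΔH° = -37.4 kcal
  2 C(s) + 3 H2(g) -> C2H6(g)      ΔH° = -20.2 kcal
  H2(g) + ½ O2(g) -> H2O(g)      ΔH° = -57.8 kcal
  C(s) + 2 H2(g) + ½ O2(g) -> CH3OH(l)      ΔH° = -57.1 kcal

equation 1 reversed (C6H12(l) must end up as a reactant): +37.4 kcal
equation 2 as written (C2H6(g) already on the product side): -20.2 kcal
equation 3: not needed (H2O(g) appears nowhere else).
equation 4 as written (CH3OH(l) already on the product side): -57.1 kcal
Combining the equations, ΔH° = (-1)·(-37.4) + (1)·(-20.2) + (1)·(-57.1) = -39.9 kcal

ΔH° = -39.9 kcal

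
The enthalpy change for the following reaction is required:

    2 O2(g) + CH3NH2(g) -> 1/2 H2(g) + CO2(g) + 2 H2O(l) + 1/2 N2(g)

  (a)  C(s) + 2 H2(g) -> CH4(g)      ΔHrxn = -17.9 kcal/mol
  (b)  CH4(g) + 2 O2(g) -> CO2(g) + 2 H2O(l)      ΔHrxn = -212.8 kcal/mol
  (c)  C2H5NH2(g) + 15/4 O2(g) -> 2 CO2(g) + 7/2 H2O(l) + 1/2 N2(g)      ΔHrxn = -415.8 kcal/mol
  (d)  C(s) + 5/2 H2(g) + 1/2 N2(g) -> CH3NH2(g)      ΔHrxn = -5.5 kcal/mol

ΔHrxn = -225.2 kcal/mol

(a) as written: -17.9 kcal/mol
(b) as written: -212.8 kcal/mol
(c): not needed.
(d) reversed: +5.5 kcal/mol
ΔHrxn = (1)·(-17.9) + (1)·(-212.8) + (-1)·(-5.5) = -225.2 kcal/mol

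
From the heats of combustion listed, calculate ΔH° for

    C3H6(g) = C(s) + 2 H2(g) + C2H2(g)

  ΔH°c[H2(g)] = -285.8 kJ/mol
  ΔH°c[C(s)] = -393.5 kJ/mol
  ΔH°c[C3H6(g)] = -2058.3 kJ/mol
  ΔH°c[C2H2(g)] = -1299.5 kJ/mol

ΔH° = 206.3 kJ/mol

Using ΔH = Σ nΔHc°(reactants) − Σ nΔHc°(products):
= [1·(-2058.3)] − [1·(-393.5) + 2·(-285.8) + 1·(-1299.5)]
= 206.3 kJ/mol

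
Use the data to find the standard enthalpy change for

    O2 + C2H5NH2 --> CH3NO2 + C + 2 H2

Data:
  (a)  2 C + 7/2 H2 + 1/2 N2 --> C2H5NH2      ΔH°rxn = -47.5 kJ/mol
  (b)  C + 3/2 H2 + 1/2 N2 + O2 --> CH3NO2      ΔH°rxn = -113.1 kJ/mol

ΔH°rxn = -65.6 kJ/mol

(a) reversed (C2H5NH2 must end up as a reactant): +47.5 kJ/mol
(b) as written (CH3NO2 already on the product side): -113.1 kJ/mol
Since enthalpy is a state function, ΔH°rxn = (-1)·(-47.5) + (1)·(-113.1) = -65.6 kJ/mol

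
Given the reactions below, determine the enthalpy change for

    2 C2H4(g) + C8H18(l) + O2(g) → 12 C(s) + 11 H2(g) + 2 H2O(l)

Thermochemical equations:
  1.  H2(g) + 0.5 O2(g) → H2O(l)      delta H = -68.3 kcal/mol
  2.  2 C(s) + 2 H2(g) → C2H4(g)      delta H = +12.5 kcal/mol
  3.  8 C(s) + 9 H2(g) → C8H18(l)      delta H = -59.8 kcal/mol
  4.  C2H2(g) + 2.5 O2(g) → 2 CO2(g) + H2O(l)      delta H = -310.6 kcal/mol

eq. 1 × 2: (2)·(-68.3) = -136.6 kcal/mol
eq. 2 reversed and × 2: (-2)·(+12.5) = -25.0 kcal/mol
eq. 3 reversed: +59.8 kcal/mol
eq. 4: not needed.
delta H = (2)·(-68.3) + (-2)·(+12.5) + (-1)·(-59.8) = -101.8 kcal/mol

delta H = -101.8 kcal/mol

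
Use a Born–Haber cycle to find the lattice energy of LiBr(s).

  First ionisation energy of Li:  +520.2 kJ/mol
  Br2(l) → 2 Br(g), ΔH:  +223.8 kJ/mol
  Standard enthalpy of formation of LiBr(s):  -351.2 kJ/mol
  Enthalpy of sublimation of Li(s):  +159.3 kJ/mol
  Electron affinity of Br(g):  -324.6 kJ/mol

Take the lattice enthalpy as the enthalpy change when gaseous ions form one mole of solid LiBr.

ΔHf° = 1·ΔHsub + 1·(ΣIE) + 1/2·D(Br2) + 1·EA + U
-351.2 = 1·(+159.3) + 1·(+520.2) + 1/2·(+223.8) + 1·(-324.6) + U
U = -351.2 − (+466.8) = -818.0 kJ/mol

U = -818.0 kJ/mol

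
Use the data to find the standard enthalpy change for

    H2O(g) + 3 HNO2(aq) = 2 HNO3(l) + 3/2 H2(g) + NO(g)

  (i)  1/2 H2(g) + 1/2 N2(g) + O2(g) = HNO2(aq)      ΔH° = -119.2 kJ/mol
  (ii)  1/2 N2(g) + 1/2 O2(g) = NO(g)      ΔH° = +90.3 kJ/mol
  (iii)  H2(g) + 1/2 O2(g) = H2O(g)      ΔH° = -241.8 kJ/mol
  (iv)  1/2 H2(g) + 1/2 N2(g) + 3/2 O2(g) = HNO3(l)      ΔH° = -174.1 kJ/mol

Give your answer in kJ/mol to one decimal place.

ΔH° = 341.5 kJ/mol

(i) reversed and × 3 (reverse to put HNO2(aq) on the reactant side; scale by 3 for the 3 HNO2(aq)): (-3)·(-119.2) = +357.6 kJ/mol
(ii) as written (NO(g) already on the product side): +90.3 kJ/mol
(iii) reversed (reverse to put H2O(g) on the reactant side): +241.8 kJ/mol
(iv) × 2 (×2 to match 2 HNO3(l) in the target): (2)·(-174.1) = -348.2 kJ/mol
Combining the equations, ΔH° = (+357.6) + (+90.3) + (+241.8) + (-348.2) = 341.5 kJ/mol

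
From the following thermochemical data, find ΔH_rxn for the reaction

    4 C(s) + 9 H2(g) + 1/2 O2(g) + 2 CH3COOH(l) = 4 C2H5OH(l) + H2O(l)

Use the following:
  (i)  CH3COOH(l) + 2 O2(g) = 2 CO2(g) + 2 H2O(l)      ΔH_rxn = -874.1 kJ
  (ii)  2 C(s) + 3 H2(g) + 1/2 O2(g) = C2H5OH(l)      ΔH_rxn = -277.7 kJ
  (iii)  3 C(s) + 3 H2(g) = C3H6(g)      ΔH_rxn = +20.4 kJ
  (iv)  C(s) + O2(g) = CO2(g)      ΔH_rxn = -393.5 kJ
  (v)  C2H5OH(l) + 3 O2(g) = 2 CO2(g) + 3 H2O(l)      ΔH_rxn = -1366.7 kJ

ΔH_rxn = -427.6 kJ

(i) × 2 (scale by 2 for the 2 CH3COOH(l)): (2)·(-874.1) = -1748.2 kJ
(ii) × 3: (3)·(-277.7) = -833.1 kJ
(iii): not needed (C3H6(g) appears nowhere else).
(iv) reversed and × 2: (-2)·(-393.5) = +787.0 kJ
(v) reversed: +1366.7 kJ
Since enthalpy is a state function, ΔH_rxn = (-1748.2) + (-833.1) + (+787.0) + (+1366.7) = -427.6 kJ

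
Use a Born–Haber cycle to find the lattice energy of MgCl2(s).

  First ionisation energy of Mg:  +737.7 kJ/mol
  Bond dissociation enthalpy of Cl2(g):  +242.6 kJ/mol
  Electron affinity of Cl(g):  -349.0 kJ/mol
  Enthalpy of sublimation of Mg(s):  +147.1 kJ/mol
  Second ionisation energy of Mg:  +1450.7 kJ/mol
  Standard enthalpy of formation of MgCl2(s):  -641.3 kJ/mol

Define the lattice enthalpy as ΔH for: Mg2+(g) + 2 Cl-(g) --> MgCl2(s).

U = -2521.4 kJ/mol

ΔHf° = 1·ΔHsub + 1·(ΣIE) + 1·D(Cl2) + 2·EA + U
-641.3 = 1·(+147.1) + 1·(+2188.4) + 1·(+242.6) + 2·(-349.0) + U
U = -641.3 − (+1880.1) = -2521.4 kJ/mol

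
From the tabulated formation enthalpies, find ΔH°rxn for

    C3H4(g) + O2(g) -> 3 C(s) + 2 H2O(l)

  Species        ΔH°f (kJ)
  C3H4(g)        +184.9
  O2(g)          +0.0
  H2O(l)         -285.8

Products: 3·(+0.0) + 2·(-285.8) = -571.6
Reactants: 1·(+184.9) + 1·(+0.0) = +184.9
ΔH°rxn = (-571.6) − (+184.9) = -756.5 kJ

ΔH°rxn = -756.5 kJ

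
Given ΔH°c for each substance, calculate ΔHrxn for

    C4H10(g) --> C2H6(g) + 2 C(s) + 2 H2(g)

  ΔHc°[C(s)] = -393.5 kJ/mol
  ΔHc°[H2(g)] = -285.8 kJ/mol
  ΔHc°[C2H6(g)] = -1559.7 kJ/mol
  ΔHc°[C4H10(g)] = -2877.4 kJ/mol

ΔHrxn = 40.9 kJ/mol

With combustion enthalpies, reactants minus products:
= [1·(-2877.4)] − [1·(-1559.7) + 2·(-393.5) + 2·(-285.8)]
= 40.9 kJ/mol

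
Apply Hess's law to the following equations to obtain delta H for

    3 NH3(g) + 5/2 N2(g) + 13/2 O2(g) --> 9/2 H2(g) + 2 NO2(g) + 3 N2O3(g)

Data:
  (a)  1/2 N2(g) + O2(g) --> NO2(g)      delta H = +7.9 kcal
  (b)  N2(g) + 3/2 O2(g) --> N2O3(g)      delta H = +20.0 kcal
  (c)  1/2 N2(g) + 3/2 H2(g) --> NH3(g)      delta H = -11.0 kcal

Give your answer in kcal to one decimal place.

delta H = 108.8 kcal

(a) × 2 (scale by 2 for the 2 NO2(g)): (2)·(+7.9) = +15.8 kcal
(b) × 3 (×3 to match 3 N2O3(g) in the target): (3)·(+20.0) = +60.0 kcal
(c) reversed and × 3 (NH3(g) must end up as a reactant; scale by 3 for the 3 NH3(g)): (-3)·(-11.0) = +33.0 kcal
delta H = (+15.8) + (+60.0) + (+33.0) = 108.8 kcal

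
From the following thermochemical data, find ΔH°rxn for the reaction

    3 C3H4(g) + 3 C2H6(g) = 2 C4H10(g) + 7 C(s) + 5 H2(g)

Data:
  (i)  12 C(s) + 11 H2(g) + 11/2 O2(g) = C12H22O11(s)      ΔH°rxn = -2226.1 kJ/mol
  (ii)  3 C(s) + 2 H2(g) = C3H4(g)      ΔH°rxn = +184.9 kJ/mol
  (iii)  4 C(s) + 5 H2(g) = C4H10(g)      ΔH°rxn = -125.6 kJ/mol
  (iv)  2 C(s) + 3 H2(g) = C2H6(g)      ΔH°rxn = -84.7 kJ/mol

(i): not needed.
(ii) reversed and × 3: (-3)·(+184.9) = -554.7 kJ/mol
(iii) × 2: (2)·(-125.6) = -251.2 kJ/mol
(iv) reversed and × 3: (-3)·(-84.7) = +254.1 kJ/mol
ΔH°rxn = (-3)·(+184.9) + (2)·(-125.6) + (-3)·(-84.7) = -551.8 kJ/mol

ΔH°rxn = -551.8 kJ/mol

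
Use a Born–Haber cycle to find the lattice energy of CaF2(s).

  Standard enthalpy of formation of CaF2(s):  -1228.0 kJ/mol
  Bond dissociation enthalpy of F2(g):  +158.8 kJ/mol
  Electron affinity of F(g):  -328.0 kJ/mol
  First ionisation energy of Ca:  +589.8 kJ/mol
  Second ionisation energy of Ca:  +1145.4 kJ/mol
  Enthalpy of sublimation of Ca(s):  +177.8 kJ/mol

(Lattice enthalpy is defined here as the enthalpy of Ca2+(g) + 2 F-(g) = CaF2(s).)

U = -2643.8 kJ/mol

ΔHf° = 1·ΔHsub + 1·(ΣIE) + 1·D(F2) + 2·EA + U
-1228.0 = 1·(+177.8) + 1·(+1735.2) + 1·(+158.8) + 2·(-328.0) + U
U = -1228.0 − (+1415.8) = -2643.8 kJ/mol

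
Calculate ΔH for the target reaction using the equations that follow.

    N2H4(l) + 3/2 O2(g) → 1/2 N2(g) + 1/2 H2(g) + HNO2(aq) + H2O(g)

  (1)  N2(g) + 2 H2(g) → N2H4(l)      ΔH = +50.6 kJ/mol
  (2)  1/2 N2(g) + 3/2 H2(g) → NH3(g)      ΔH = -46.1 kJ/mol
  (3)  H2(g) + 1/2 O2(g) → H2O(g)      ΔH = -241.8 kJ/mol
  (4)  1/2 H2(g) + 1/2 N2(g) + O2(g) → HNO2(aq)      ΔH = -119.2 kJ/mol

(1) reversed: -50.6 kJ/mol
(2): not needed.
(3) as written: -241.8 kJ/mol
(4) as written: -119.2 kJ/mol
Summing the manipulated equations, ΔH = (-50.6) + (-241.8) + (-119.2) = -411.6 kJ/mol

ΔH = -411.6 kJ/mol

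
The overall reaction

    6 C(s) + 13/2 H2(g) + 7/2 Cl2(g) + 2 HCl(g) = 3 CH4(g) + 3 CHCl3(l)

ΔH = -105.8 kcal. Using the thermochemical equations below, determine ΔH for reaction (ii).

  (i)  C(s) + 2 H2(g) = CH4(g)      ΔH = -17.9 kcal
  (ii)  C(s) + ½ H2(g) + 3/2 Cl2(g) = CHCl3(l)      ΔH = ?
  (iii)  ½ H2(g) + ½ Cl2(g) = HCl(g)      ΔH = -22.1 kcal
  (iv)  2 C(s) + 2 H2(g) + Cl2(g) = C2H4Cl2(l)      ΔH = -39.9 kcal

ΔH = -32.1 kcal

(i) × 3 (×3 to match 3 CH4(g) in the target): (3)·(-17.9) = -53.7 kcal
(ii) × 3 (×3 to match 3 CHCl3(l) in the target): contributes 3·x
(iii) reversed and × 2 (reverse to put HCl(g) on the reactant side; ×2 to match 2 HCl(g) in the target): (-2)·(-22.1) = +44.2 kcal
(iv): not needed (C2H4Cl2(l) appears nowhere else).
-105.8 = (-53.7) + (+44.2) + 3·x
x = (-105.8 − (-9.5)) / (3) = -32.1 kcal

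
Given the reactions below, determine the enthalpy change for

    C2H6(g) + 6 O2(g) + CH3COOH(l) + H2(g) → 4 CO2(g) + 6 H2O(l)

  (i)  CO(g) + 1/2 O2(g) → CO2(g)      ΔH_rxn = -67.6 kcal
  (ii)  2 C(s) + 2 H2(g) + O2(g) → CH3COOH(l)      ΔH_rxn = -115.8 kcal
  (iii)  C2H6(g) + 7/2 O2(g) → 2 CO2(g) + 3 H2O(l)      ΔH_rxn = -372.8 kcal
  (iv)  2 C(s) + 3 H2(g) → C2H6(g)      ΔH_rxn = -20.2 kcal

ΔH_rxn = -650.0 kcal

(i): not needed.
(ii) reversed: +115.8 kcal
(iii) × 2: (2)·(-372.8) = -745.6 kcal
(iv) as written: -20.2 kcal
ΔH_rxn = (-1)·(-115.8) + (2)·(-372.8) + (1)·(-20.2) = -650.0 kcal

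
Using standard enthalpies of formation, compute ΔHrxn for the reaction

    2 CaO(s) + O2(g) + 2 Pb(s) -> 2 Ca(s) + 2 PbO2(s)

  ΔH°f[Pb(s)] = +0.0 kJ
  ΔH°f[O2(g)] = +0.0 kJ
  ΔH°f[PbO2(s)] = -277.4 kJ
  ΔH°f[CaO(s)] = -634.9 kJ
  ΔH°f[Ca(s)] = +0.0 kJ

ΔH°rxn = Σ nΔHf°(products) − Σ nΔHf°(reactants).
Products: 2·(+0.0) + 2·(-277.4) = -554.8
Reactants: 2·(-634.9) + 1·(+0.0) + 2·(+0.0) = -1269.8
ΔHrxn = (-554.8) − (-1269.8) = 715.0 kJ

ΔHrxn = 715.0 kJ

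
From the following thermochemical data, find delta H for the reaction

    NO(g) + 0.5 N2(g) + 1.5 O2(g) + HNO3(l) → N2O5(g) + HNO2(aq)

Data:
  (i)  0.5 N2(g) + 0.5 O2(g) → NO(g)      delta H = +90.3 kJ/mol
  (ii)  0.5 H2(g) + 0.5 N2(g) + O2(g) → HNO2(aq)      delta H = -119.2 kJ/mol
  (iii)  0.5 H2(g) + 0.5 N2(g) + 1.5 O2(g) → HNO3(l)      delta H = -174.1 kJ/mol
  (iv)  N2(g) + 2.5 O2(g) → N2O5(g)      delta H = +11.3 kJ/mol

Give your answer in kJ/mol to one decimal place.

(i) reversed (NO(g) must end up as a reactant): -90.3 kJ/mol
(ii) as written (HNO2(aq) already on the product side): -119.2 kJ/mol
(iii) reversed (reverse to put HNO3(l) on the reactant side): +174.1 kJ/mol
(iv) as written (N2O5(g) already on the product side): +11.3 kJ/mol
Combining the equations, delta H = (-1)·(+90.3) + (1)·(-119.2) + (-1)·(-174.1) + (1)·(+11.3) = -24.1 kJ/mol

delta H = -24.1 kJ/mol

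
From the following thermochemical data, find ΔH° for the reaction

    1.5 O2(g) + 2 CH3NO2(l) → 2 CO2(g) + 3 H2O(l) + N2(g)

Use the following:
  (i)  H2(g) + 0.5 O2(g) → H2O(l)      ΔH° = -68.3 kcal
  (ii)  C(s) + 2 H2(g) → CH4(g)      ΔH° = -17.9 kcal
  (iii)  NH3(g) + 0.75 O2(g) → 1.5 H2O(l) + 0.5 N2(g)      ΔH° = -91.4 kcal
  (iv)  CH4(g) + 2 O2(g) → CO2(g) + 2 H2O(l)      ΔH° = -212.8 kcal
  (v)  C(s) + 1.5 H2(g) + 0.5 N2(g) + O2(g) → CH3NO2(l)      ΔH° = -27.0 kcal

(i) reversed: +68.3 kcal
(ii) × 2: (2)·(-17.9) = -35.8 kcal
(iii): not needed.
(iv) × 2: (2)·(-212.8) = -425.6 kcal
(v) reversed and × 2: (-2)·(-27.0) = +54.0 kcal
ΔH° = (-1)·(-68.3) + (2)·(-17.9) + (2)·(-212.8) + (-2)·(-27.0) = -339.1 kcal

ΔH° = -339.1 kcal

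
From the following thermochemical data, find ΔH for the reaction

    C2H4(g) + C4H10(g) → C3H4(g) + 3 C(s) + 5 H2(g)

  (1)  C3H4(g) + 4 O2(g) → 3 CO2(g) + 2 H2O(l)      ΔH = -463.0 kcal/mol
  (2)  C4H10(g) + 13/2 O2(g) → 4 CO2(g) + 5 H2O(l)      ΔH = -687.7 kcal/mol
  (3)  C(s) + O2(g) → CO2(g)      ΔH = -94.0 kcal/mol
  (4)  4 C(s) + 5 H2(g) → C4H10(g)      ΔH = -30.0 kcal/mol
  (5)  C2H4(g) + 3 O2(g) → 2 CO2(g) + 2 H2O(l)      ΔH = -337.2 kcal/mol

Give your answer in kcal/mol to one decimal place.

(1) reversed: +463.0 kcal/mol
(2): not needed.
(3) as written: -94.0 kcal/mol
(4) reversed: +30.0 kcal/mol
(5) as written: -337.2 kcal/mol
Combining the equations, ΔH = (-1)·(-463.0) + (1)·(-94.0) + (-1)·(-30.0) + (1)·(-337.2) = 61.8 kcal/mol

ΔH = 61.8 kcal/mol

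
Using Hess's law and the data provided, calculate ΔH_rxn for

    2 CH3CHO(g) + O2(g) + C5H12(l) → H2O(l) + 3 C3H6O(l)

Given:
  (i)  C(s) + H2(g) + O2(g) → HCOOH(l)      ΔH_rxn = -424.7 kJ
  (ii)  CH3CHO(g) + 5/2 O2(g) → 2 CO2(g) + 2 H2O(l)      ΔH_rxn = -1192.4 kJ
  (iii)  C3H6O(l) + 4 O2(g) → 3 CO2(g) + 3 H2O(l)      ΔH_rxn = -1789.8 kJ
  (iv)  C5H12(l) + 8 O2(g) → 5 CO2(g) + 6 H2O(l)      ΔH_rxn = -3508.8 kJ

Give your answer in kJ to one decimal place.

(i): not needed.
(ii) × 2: (2)·(-1192.4) = -2384.8 kJ
(iii) reversed and × 3: (-3)·(-1789.8) = +5369.4 kJ
(iv) as written: -3508.8 kJ
By Hess's law, ΔH_rxn = (2)·(-1192.4) + (-3)·(-1789.8) + (1)·(-3508.8) = -524.2 kJ

ΔH_rxn = -524.2 kJ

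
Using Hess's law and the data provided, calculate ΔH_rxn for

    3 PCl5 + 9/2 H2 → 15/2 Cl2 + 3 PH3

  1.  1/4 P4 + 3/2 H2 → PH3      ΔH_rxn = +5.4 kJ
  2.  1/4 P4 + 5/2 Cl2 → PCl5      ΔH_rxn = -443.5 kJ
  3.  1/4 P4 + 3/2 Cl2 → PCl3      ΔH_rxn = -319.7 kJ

eq. 1 × 3: (3)·(+5.4) = +16.2 kJ
eq. 2 reversed and × 3: (-3)·(-443.5) = +1330.5 kJ
eq. 3: not needed.
Combining the equations, ΔH_rxn = (+16.2) + (+1330.5) = 1346.7 kJ

ΔH_rxn = 1346.7 kJ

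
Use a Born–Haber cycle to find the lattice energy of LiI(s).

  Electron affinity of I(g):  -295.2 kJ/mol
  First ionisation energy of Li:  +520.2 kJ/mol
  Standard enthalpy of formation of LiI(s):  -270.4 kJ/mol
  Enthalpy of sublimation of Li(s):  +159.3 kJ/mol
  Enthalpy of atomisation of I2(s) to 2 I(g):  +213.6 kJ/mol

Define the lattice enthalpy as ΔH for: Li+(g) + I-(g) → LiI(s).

ΔHf° = 1·ΔHsub + 1·(ΣIE) + 1/2·D(I2) + 1·EA + U
-270.4 = 1·(+159.3) + 1·(+520.2) + 1/2·(+213.6) + 1·(-295.2) + U
U = -270.4 − (+491.1) = -761.5 kJ/mol

U = -761.5 kJ/mol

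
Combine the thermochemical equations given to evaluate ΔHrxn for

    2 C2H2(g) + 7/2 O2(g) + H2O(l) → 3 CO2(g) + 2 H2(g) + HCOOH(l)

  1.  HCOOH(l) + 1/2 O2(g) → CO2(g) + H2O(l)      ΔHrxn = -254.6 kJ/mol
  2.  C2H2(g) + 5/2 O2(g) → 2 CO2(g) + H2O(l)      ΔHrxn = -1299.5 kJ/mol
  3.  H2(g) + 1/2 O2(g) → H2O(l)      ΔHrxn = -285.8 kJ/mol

eq. 1 reversed: +254.6 kJ/mol
eq. 2 × 2: (2)·(-1299.5) = -2599.0 kJ/mol
eq. 3 reversed and × 2: (-2)·(-285.8) = +571.6 kJ/mol
By Hess's law, ΔHrxn = (+254.6) + (-2599.0) + (+571.6) = -1772.8 kJ/mol

ΔHrxn = -1772.8 kJ/mol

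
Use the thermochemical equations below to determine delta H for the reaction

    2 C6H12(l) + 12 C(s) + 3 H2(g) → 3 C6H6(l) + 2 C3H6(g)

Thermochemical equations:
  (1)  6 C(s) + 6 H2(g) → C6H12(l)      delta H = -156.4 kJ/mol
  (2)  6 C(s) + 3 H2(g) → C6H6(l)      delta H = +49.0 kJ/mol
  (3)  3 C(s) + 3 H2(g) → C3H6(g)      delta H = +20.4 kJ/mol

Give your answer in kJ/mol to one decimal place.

(1) reversed and × 2 (reverse to put C6H12(l) on the reactant side; ×2 to match 2 C6H12(l) in the target): (-2)·(-156.4) = +312.8 kJ/mol
(2) × 3 (scale by 3 for the 3 C6H6(l)): (3)·(+49.0) = +147.0 kJ/mol
(3) × 2 (scale by 2 for the 2 C3H6(g)): (2)·(+20.4) = +40.8 kJ/mol
delta H = (-2)·(-156.4) + (3)·(+49.0) + (2)·(+20.4) = 500.6 kJ/mol

delta H = 500.6 kJ/mol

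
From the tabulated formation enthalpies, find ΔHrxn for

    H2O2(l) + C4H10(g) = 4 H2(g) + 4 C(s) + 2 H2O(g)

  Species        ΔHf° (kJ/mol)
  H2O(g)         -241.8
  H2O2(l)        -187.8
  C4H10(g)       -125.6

ΔHrxn = -170.2 kJ/mol

Products: 4·(+0.0) + 4·(+0.0) + 2·(-241.8) = -483.6
Reactants: 1·(-187.8) + 1·(-125.6) = -313.4
ΔHrxn = (-483.6) − (-313.4) = -170.2 kJ/mol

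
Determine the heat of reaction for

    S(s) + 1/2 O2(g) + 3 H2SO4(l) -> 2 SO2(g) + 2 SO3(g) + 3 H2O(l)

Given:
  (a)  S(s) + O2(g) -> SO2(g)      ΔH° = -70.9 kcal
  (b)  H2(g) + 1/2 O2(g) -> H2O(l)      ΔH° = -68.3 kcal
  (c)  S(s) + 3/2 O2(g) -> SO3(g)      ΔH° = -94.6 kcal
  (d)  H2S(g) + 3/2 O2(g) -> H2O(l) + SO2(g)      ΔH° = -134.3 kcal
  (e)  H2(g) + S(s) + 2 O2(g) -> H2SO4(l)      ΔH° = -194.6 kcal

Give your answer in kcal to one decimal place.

ΔH° = 47.9 kcal

(a) × 2: (2)·(-70.9) = -141.8 kcal
(b) × 3: (3)·(-68.3) = -204.9 kcal
(c) × 2: (2)·(-94.6) = -189.2 kcal
(d): not needed.
(e) reversed and × 3: (-3)·(-194.6) = +583.8 kcal
Summing the manipulated equations, ΔH° = (-141.8) + (-204.9) + (-189.2) + (+583.8) = 47.9 kcal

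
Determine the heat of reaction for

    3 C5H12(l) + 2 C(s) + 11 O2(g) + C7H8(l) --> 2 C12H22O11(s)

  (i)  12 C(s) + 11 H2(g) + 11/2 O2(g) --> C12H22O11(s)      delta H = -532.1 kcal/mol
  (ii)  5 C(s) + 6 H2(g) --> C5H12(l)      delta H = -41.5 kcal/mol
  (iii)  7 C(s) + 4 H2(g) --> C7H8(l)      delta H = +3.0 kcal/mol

delta H = -942.7 kcal/mol

(i) × 2: (2)·(-532.1) = -1064.2 kcal/mol
(ii) reversed and × 3: (-3)·(-41.5) = +124.5 kcal/mol
(iii) reversed: -3.0 kcal/mol
delta H = (2)·(-532.1) + (-3)·(-41.5) + (-1)·(+3.0) = -942.7 kcal/mol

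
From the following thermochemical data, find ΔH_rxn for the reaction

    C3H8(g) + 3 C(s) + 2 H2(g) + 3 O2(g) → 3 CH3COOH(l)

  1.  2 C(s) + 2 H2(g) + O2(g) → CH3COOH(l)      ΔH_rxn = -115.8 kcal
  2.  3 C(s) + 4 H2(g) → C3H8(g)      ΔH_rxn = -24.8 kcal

ΔH_rxn = -322.6 kcal

eq. 1 × 3: (3)·(-115.8) = -347.4 kcal
eq. 2 reversed: +24.8 kcal
ΔH_rxn = (-347.4) + (+24.8) = -322.6 kcal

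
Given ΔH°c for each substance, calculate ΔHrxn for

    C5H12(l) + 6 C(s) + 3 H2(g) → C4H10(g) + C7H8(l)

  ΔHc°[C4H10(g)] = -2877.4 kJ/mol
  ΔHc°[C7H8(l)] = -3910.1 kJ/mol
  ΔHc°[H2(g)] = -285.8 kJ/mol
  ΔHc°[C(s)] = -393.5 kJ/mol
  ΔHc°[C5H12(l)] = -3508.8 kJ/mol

ΔHrxn = 60.3 kJ/mol

Using ΔH = Σ nΔHc°(reactants) − Σ nΔHc°(products):
= [1·(-3508.8) + 6·(-393.5) + 3·(-285.8)] − [1·(-2877.4) + 1·(-3910.1)]
= 60.3 kJ/mol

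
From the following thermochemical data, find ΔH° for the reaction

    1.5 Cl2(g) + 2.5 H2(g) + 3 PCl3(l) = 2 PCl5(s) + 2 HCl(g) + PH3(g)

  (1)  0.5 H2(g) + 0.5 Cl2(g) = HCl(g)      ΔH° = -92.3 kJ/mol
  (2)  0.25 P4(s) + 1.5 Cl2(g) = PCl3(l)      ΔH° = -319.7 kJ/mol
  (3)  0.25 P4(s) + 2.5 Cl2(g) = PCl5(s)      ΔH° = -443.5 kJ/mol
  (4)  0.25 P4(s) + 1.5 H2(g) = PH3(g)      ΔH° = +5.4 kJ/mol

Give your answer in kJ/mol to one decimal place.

ΔH° = -107.1 kJ/mol

(1) × 2: (2)·(-92.3) = -184.6 kJ/mol
(2) reversed and × 3: (-3)·(-319.7) = +959.1 kJ/mol
(3) × 2: (2)·(-443.5) = -887.0 kJ/mol
(4) as written: +5.4 kJ/mol
By Hess's law, ΔH° = (2)·(-92.3) + (-3)·(-319.7) + (2)·(-443.5) + (1)·(+5.4) = -107.1 kJ/mol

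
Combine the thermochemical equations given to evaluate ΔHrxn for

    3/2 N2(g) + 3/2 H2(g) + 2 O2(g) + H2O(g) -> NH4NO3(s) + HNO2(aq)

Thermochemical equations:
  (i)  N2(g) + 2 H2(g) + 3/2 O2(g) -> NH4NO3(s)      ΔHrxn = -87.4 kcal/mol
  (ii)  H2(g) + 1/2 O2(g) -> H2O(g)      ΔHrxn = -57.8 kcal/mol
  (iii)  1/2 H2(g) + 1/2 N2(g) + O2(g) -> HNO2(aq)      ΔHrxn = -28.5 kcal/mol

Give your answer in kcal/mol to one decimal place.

(i) as written (NH4NO3(s) already on the product side): -87.4 kcal/mol
(ii) reversed (reverse to put H2O(g) on the reactant side): +57.8 kcal/mol
(iii) as written (HNO2(aq) already on the product side): -28.5 kcal/mol
ΔHrxn = (1)·(-87.4) + (-1)·(-57.8) + (1)·(-28.5) = -58.1 kcal/mol

ΔHrxn = -58.1 kcal/mol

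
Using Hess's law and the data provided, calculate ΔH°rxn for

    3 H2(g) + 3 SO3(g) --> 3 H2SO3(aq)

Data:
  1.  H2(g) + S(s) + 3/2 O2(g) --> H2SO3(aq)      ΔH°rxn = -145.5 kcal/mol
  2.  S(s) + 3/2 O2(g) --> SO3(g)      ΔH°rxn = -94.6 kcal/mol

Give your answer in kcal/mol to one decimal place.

eq. 1 × 3: (3)·(-145.5) = -436.5 kcal/mol
eq. 2 reversed and × 3: (-3)·(-94.6) = +283.8 kcal/mol
ΔH°rxn = (-436.5) + (+283.8) = -152.7 kcal/mol

ΔH°rxn = -152.7 kcal/mol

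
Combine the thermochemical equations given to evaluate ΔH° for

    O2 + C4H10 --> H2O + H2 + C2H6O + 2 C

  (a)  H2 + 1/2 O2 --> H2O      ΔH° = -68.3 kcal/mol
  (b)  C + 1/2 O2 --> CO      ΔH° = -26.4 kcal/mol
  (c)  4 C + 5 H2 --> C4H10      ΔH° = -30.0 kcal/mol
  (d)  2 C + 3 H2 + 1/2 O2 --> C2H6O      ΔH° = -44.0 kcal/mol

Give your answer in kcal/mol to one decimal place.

(a) as written (H2O already on the product side): -68.3 kcal/mol
(b): not needed (CO appears nowhere else).
(c) reversed (C4H10 must end up as a reactant): +30.0 kcal/mol
(d) as written (C2H6O already on the product side): -44.0 kcal/mol
By Hess's law, ΔH° = (1)·(-68.3) + (-1)·(-30.0) + (1)·(-44.0) = -82.3 kcal/mol

ΔH° = -82.3 kcal/mol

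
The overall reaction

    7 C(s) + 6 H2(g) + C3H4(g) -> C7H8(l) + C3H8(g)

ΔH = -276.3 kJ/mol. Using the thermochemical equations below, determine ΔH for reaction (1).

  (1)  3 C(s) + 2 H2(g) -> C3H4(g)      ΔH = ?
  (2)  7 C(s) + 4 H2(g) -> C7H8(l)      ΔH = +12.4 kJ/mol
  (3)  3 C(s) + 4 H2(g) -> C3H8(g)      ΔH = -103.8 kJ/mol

(1) reversed: contributes −x
(2) as written: +12.4 kJ/mol
(3) as written: -103.8 kJ/mol
-276.3 = (+12.4) + (-103.8) − x
x = (-276.3 − (-91.4)) / (-1) = 184.9 kJ/mol

ΔH = 184.9 kJ/mol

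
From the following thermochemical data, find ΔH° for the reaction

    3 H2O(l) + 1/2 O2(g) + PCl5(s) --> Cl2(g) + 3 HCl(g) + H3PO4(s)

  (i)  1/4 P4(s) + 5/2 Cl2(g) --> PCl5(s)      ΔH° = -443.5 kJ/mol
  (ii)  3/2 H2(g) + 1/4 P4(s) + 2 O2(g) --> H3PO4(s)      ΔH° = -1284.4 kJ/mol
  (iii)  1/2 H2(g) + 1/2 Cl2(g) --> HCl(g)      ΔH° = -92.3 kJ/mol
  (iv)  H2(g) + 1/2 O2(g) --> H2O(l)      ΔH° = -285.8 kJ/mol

(i) reversed (PCl5(s) must end up as a reactant): +443.5 kJ/mol
(ii) as written (H3PO4(s) already on the product side): -1284.4 kJ/mol
(iii) × 3 (scale by 3 for the 3 HCl(g)): (3)·(-92.3) = -276.9 kJ/mol
(iv) reversed and × 3 (reverse to put H2O(l) on the reactant side; scale by 3 for the 3 H2O(l)): (-3)·(-285.8) = +857.4 kJ/mol
Summing the manipulated equations, ΔH° = (+443.5) + (-1284.4) + (-276.9) + (+857.4) = -260.4 kJ/mol

ΔH° = -260.4 kJ/mol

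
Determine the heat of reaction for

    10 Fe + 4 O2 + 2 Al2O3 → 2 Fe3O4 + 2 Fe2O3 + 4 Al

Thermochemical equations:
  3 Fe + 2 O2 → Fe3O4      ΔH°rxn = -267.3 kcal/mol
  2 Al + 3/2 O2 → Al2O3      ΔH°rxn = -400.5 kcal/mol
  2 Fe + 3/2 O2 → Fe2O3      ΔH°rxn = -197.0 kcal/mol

ΔH°rxn = -127.6 kcal/mol

equation 1 × 2 (scale by 2 for the 2 Fe3O4): (2)·(-267.3) = -534.6 kcal/mol
equation 2 reversed and × 2 (reverse to put Al2O3 on the reactant side; scale by 2 for the 2 Al2O3): (-2)·(-400.5) = +801.0 kcal/mol
equation 3 × 2 (×2 to match 2 Fe2O3 in the target): (2)·(-197.0) = -394.0 kcal/mol
Since enthalpy is a state function, ΔH°rxn = (2)·(-267.3) + (-2)·(-400.5) + (2)·(-197.0) = -127.6 kcal/mol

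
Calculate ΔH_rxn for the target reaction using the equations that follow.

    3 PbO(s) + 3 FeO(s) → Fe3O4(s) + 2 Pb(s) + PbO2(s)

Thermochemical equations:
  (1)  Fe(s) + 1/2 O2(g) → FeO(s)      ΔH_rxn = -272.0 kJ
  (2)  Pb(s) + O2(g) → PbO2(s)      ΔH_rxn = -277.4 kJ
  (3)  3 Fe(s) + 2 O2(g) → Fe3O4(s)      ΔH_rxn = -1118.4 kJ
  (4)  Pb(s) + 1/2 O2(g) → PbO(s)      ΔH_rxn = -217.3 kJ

(1) reversed and × 3 (reverse to put FeO(s) on the reactant side; ×3 to match 3 FeO(s) in the target): (-3)·(-272.0) = +816.0 kJ
(2) as written (PbO2(s) already on the product side): -277.4 kJ
(3) as written (Fe3O4(s) already on the product side): -1118.4 kJ
(4) reversed and × 3 (PbO(s) must end up as a reactant; ×3 to match 3 PbO(s) in the target): (-3)·(-217.3) = +651.9 kJ
Combining the equations, ΔH_rxn = (-3)·(-272.0) + (1)·(-277.4) + (1)·(-1118.4) + (-3)·(-217.3) = 72.1 kJ

ΔH_rxn = 72.1 kJ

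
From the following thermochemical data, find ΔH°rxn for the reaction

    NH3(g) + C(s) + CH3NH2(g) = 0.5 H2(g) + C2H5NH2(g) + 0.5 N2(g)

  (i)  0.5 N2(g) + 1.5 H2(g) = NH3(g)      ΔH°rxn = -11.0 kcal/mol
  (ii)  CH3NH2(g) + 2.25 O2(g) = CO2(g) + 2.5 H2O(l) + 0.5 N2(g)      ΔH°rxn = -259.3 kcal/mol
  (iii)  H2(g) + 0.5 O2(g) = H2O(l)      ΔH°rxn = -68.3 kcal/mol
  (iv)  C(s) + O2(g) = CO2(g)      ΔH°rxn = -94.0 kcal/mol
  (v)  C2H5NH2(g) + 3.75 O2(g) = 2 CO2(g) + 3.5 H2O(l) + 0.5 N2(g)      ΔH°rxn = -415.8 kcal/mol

(i) reversed: +11.0 kcal/mol
(ii) as written: -259.3 kcal/mol
(iii) as written: -68.3 kcal/mol
(iv) as written: -94.0 kcal/mol
(v) reversed: +415.8 kcal/mol
ΔH°rxn = (+11.0) + (-259.3) + (-68.3) + (-94.0) + (+415.8) = 5.2 kcal/mol

ΔH°rxn = 5.2 kcal/mol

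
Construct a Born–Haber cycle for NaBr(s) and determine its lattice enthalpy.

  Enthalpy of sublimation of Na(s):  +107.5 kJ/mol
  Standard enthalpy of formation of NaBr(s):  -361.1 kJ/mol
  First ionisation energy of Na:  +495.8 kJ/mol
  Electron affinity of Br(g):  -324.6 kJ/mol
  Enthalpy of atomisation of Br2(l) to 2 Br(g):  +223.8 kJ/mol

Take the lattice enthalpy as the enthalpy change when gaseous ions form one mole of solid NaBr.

ΔHf° = 1·ΔHsub + 1·(ΣIE) + 1/2·D(Br2) + 1·EA + U
-361.1 = 1·(+107.5) + 1·(+495.8) + 1/2·(+223.8) + 1·(-324.6) + U
U = -361.1 − (+390.6) = -751.7 kJ/mol

U = -751.7 kJ/mol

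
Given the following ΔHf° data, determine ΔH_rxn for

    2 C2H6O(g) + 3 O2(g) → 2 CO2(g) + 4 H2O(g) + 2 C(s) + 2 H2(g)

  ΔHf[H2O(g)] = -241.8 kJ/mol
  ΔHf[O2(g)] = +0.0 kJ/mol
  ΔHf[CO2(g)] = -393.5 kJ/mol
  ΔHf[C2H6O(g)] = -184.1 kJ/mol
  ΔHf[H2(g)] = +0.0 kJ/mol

ΔH_rxn = -1386.0 kJ/mol

Products: 2·(-393.5) + 4·(-241.8) + 2·(+0.0) + 2·(+0.0) = -1754.2
Reactants: 2·(-184.1) + 3·(+0.0) = -368.2
ΔH_rxn = (-1754.2) − (-368.2) = -1386.0 kJ/mol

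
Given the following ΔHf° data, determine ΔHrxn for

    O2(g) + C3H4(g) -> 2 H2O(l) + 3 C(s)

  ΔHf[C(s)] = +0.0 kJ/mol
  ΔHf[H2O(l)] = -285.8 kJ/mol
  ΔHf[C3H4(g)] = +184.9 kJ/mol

ΔH°rxn = Σ nΔHf°(products) − Σ nΔHf°(reactants).
Products: 2·(-285.8) + 3·(+0.0) = -571.6
Reactants: 1·(+0.0) + 1·(+184.9) = +184.9
ΔHrxn = (-571.6) − (+184.9) = -756.5 kJ/mol

ΔHrxn = -756.5 kJ/mol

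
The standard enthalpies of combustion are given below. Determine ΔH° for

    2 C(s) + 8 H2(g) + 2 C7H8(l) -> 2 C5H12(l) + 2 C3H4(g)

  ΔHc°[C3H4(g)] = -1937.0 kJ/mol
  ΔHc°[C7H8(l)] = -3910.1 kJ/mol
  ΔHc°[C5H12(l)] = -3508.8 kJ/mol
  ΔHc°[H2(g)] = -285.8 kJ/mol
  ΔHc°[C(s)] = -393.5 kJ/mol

With combustion enthalpies, reactants minus products:
= [2·(-393.5) + 8·(-285.8) + 2·(-3910.1)] − [2·(-3508.8) + 2·(-1937.0)]
= -2.0 kJ/mol

ΔH° = -2.0 kJ/mol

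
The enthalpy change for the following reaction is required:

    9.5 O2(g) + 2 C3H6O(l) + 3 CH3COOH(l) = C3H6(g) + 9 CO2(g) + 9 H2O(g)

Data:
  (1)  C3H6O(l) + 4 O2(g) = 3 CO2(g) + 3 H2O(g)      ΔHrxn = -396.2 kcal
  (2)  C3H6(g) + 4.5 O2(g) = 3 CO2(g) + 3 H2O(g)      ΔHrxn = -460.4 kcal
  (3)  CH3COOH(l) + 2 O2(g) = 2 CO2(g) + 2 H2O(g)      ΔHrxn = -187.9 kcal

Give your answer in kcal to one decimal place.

ΔHrxn = -895.7 kcal

(1) × 2 (×2 to match 2 C3H6O(l) in the target): (2)·(-396.2) = -792.4 kcal
(2) reversed (C3H6(g) must end up as a product): +460.4 kcal
(3) × 3 (scale by 3 for the 3 CH3COOH(l)): (3)·(-187.9) = -563.7 kcal
By Hess's law, ΔHrxn = (2)·(-396.2) + (-1)·(-460.4) + (3)·(-187.9) = -895.7 kcal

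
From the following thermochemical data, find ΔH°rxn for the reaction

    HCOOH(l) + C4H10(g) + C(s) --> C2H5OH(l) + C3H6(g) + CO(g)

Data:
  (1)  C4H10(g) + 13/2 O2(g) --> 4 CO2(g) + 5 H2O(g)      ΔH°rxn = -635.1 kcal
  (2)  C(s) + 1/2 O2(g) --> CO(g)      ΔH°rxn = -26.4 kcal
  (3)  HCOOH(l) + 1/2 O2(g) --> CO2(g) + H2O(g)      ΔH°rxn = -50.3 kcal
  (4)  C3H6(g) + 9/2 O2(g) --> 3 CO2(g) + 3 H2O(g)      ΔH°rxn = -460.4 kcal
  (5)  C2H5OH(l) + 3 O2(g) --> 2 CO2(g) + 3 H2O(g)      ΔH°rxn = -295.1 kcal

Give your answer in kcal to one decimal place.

(1) as written (C4H10(g) already on the reactant side): -635.1 kcal
(2) as written (CO(g) already on the product side): -26.4 kcal
(3) as written (HCOOH(l) already on the reactant side): -50.3 kcal
(4) reversed (reverse to put C3H6(g) on the product side): +460.4 kcal
(5) reversed (C2H5OH(l) must end up as a product): +295.1 kcal
ΔH°rxn = (1)·(-635.1) + (1)·(-26.4) + (1)·(-50.3) + (-1)·(-460.4) + (-1)·(-295.1) = 43.7 kcal

ΔH°rxn = 43.7 kcal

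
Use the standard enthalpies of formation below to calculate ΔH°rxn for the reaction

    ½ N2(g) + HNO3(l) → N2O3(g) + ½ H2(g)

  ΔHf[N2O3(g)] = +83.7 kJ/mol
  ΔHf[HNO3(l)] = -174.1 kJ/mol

ΔH°rxn = Σ nΔHf°(products) − Σ nΔHf°(reactants).
Products: 1·(+83.7) + 1/2·(+0.0) = +83.7
Reactants: 1/2·(+0.0) + 1·(-174.1) = -174.1
ΔH°rxn = (+83.7) − (-174.1) = 257.8 kJ/mol

ΔH°rxn = 257.8 kJ/mol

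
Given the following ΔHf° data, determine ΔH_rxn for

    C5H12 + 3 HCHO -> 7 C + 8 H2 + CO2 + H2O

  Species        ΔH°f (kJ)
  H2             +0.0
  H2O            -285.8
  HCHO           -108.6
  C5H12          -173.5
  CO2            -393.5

ΔH_rxn = -180.0 kJ

ΔH°rxn = Σ nΔHf°(products) − Σ nΔHf°(reactants).
Products: 7·(+0.0) + 8·(+0.0) + 1·(-393.5) + 1·(-285.8) = -679.3
Reactants: 1·(-173.5) + 3·(-108.6) = -499.3
ΔH_rxn = (-679.3) − (-499.3) = -180.0 kJ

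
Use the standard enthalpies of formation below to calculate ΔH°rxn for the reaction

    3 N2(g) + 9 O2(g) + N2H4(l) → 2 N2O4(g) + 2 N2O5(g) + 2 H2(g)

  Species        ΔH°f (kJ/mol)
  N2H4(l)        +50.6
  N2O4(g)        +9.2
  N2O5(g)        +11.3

ΔH°rxn = -9.6 kJ/mol

Products: 2·(+9.2) + 2·(+11.3) + 2·(+0.0) = +41.0
Reactants: 3·(+0.0) + 9·(+0.0) + 1·(+50.6) = +50.6
ΔH°rxn = (+41.0) − (+50.6) = -9.6 kJ/mol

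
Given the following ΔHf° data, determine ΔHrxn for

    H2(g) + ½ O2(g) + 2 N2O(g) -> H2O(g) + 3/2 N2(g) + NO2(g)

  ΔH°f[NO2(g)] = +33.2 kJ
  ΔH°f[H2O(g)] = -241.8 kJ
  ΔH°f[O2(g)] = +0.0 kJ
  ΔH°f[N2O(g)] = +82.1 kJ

ΔH°rxn = Σ nΔHf°(products) − Σ nΔHf°(reactants).
Products: 1·(-241.8) + 3/2·(+0.0) + 1·(+33.2) = -208.6
Reactants: 1·(+0.0) + 1/2·(+0.0) + 2·(+82.1) = +164.2
ΔHrxn = (-208.6) − (+164.2) = -372.8 kJ

ΔHrxn = -372.8 kJ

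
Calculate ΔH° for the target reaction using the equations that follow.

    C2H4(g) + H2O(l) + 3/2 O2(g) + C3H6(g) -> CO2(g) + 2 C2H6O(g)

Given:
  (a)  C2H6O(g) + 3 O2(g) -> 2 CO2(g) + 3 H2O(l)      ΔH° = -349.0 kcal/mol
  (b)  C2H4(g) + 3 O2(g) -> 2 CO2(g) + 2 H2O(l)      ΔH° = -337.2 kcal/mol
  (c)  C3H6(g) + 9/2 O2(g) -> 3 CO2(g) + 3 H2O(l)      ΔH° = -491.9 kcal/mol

ΔH° = -131.1 kcal/mol

(a) reversed and × 2: (-2)·(-349.0) = +698.0 kcal/mol
(b) as written: -337.2 kcal/mol
(c) as written: -491.9 kcal/mol
Since enthalpy is a state function, ΔH° = (+698.0) + (-337.2) + (-491.9) = -131.1 kcal/mol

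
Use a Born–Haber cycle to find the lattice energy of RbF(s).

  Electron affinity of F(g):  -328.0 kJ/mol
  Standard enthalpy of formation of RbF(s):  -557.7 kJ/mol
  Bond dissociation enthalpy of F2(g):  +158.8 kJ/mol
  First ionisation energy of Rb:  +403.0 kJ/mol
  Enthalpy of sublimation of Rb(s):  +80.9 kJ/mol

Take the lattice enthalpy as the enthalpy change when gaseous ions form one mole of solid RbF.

ΔHf° = 1·ΔHsub + 1·(ΣIE) + 1/2·D(F2) + 1·EA + U
-557.7 = 1·(+80.9) + 1·(+403.0) + 1/2·(+158.8) + 1·(-328.0) + U
U = -557.7 − (+235.3) = -793.0 kJ/mol

U = -793.0 kJ/mol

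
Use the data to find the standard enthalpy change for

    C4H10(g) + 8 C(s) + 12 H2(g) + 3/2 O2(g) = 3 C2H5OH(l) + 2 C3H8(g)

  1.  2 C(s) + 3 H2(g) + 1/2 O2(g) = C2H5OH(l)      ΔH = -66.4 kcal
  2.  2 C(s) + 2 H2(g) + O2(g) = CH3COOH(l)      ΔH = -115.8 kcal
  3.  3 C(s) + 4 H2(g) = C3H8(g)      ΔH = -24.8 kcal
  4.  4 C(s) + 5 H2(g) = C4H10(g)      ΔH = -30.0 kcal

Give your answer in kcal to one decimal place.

ΔH = -218.8 kcal

eq. 1 × 3: (3)·(-66.4) = -199.2 kcal
eq. 2: not needed.
eq. 3 × 2: (2)·(-24.8) = -49.6 kcal
eq. 4 reversed: +30.0 kcal
ΔH = (3)·(-66.4) + (2)·(-24.8) + (-1)·(-30.0) = -218.8 kcal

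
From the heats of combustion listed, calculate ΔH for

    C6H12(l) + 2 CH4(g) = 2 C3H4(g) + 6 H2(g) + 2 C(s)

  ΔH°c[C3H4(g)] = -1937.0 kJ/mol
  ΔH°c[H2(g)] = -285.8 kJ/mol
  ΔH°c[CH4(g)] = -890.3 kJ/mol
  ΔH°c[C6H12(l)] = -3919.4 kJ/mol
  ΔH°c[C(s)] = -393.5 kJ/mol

With combustion enthalpies, reactants minus products:
= [1·(-3919.4) + 2·(-890.3)] − [2·(-1937.0) + 6·(-285.8) + 2·(-393.5)]
= 675.8 kJ/mol

ΔH = 675.8 kJ/mol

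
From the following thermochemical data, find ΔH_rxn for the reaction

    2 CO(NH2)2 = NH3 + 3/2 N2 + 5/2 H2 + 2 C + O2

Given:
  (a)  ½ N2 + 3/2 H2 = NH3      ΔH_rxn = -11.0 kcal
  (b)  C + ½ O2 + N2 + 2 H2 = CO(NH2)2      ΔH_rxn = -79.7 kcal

(a) as written: -11.0 kcal
(b) reversed and × 2: (-2)·(-79.7) = +159.4 kcal
Since enthalpy is a state function, ΔH_rxn = (-11.0) + (+159.4) = 148.4 kcal

ΔH_rxn = 148.4 kcal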